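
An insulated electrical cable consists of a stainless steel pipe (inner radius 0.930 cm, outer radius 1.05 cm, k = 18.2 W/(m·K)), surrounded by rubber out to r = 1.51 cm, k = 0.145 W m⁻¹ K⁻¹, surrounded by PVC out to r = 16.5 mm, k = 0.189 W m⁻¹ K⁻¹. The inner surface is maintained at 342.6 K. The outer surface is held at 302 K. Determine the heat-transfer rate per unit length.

Series thermal resistances, inner to outer:
  R'_stainless steel = ln(0.0105/0.00930)/(2πk) = 0.1214/(2π·18.2) = 0.001061 m·K/W
  R'_rubber = ln(0.0151/0.0105)/(2πk) = 0.3633/(2π·0.145) = 0.3988 m·K/W
  R'_PVC = ln(0.0165/0.0151)/(2πk) = 0.08867/(2π·0.189) = 0.07466 m·K/W
ΣR = 0.001061 + 0.3988 + 0.07466 = 0.4745 m·K/W
Q' = ΔT/ΣR = (342.6 K − 302 K)/0.4745 = 85.6 W/m

Q' = 85.6 W/m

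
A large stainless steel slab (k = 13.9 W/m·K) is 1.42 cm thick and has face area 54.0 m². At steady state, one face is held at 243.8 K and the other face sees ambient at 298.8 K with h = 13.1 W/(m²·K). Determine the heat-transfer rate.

Q = 38.4 kW

Series thermal resistances, inner to outer:
  R_stainless steel = L/(kA) = 0.0142/(13.9·54.0) = 1.892×10^-5 K/W
  R_conv,out = 1/(hA) = 1/(13.1·54.0) = 0.001414 K/W
ΣR = 1.892×10^-5 + 0.001414 = 0.001433 K/W
Q = ΔT/ΣR = (243.8 K − 298.8 K)/0.001433 = -38400 W
(Negative Q ⇒ heat flows inward; heat gain = 38400 W.)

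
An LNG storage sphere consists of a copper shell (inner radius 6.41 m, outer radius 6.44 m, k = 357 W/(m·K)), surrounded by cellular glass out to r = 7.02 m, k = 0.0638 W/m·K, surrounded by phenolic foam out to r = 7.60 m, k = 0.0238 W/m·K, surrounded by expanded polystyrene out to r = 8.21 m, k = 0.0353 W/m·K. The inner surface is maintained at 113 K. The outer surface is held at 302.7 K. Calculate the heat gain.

Treat each layer as a resistance in series:
  R_copper = (1/6.41 − 1/6.44)/(4πk) = 7.267×10^-4/(4π·357) = 1.620×10^-7 K/W
  R_cellular glass = (1/6.44 − 1/7.02)/(4πk) = 0.01283/(4π·0.0638) = 0.01600 K/W
  R_phenolic foam = (1/7.02 − 1/7.60)/(4πk) = 0.01087/(4π·0.0238) = 0.03635 K/W
  R_expanded polystyrene = (1/7.60 − 1/8.21)/(4πk) = 0.009776/(4π·0.0353) = 0.02204 K/W
ΣR = 1.620×10^-7 + 0.01600 + 0.03635 + 0.02204 = 0.07439 K/W
Q = ΔT/ΣR = (113 K − 302.7 K)/0.07439 = -2550 W
(Negative Q ⇒ heat flows inward; heat gain = 2550 W.)

Q = 2.55 kW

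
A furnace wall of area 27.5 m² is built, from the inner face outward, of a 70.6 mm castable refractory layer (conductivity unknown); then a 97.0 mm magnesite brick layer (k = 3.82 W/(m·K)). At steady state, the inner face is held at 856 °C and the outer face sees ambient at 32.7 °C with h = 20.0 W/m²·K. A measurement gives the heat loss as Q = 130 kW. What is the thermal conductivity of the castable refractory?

ΣR = ΔT/Q = |856 − 32.7|/1.30×10^5 = 0.006333 K/W
Known resistances:
  R_magnesite brick = L/(kA) = 0.0970/(3.82·27.5) = 9.234×10^-4 K/W
  R_conv,out = 1/(hA) = 1/(20.0·27.5) = 0.001818 K/W
R_castable refractory = ΣR − ΣR_known = 0.006333 − 0.002741 = 0.003592 K/W
L/(kA) = 0.003592 ⇒ k = 0.0706/(0.003592·27.5) = 0.715 W/m·K

k = 0.715 W/m·K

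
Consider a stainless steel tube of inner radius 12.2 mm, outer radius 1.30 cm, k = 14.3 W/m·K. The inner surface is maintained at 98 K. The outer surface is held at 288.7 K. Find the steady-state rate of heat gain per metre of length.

Q' = 2.70×10^5 W/m

Q' = 2πk·ΔT/ln(r₂/r₁) = 2π × 14.3 × 190.7 / ln(0.0130/0.0122) = 2.70×10^5 W/m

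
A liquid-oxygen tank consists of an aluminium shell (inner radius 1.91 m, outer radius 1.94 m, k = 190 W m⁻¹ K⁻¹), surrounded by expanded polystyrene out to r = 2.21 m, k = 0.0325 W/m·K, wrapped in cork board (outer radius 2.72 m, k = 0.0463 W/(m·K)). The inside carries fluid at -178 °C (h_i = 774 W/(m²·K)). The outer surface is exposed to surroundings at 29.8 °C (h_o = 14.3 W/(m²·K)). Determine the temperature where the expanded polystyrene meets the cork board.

Series thermal resistances, inner to outer:
  R_conv,in = 1/(4πr²h) = 1/(4π·1.91²·774) = 2.818×10^-5 K/W
  R_aluminium = (1/1.91 − 1/1.94)/(4πk) = 0.008096/(4π·190) = 3.391×10^-6 K/W
  R_expanded polystyrene = (1/1.94 − 1/2.21)/(4πk) = 0.06298/(4π·0.0325) = 0.1542 K/W
  R_cork board = (1/2.21 − 1/2.72)/(4πk) = 0.08484/(4π·0.0463) = 0.1458 K/W
  R_conv,out = 1/(4πr²h) = 1/(4π·2.72²·14.3) = 7.522×10^-4 K/W
ΣR = 2.818×10^-5 + 3.391×10^-6 + 0.1542 + 0.1458 + 7.522×10^-4 = 0.3008 K/W
Q = ΔT/ΣR = (-178 °C − 29.8 °C)/0.3008 = -690.8 W
From the inner boundary to the expanded polystyrene/cork board interface, ΣR_partial = 0.1542 K/W.
T_interface = T_in − Q·ΣR_partial = -178 °C − (-690.8)(0.1542) = -71.5 °C

T = -71.5 °C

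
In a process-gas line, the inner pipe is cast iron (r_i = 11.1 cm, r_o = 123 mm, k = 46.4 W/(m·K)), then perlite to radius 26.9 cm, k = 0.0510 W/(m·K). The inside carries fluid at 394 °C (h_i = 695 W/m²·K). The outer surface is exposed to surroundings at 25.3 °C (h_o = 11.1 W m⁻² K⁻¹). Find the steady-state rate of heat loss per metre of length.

Q' = 148 W/m

Series thermal resistances, inner to outer:
  R'_conv,in = 1/(2πr h) = 1/(2π·0.111·695) = 0.002063 m·K/W
  R'_cast iron = ln(0.123/0.111)/(2πk) = 0.1027/(2π·46.4) = 3.521×10^-4 m·K/W
  R'_perlite = ln(0.269/0.123)/(2πk) = 0.7825/(2π·0.0510) = 2.442 m·K/W
  R'_conv,out = 1/(2πr h) = 1/(2π·0.269·11.1) = 0.05330 m·K/W
ΣR = 0.002063 + 3.521×10^-4 + 2.442 + 0.05330 = 2.498 m·K/W
Q' = ΔT/ΣR = (394 °C − 25.3 °C)/2.498 = 148 W/m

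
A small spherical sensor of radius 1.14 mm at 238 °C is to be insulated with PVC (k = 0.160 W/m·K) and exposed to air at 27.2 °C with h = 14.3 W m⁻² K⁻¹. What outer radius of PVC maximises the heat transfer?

For a sphere, r_cr = 2k_ins/h = 2·0.160/14.3 = 0.0224 m = 2.24 cm

r_cr = 2.24 cm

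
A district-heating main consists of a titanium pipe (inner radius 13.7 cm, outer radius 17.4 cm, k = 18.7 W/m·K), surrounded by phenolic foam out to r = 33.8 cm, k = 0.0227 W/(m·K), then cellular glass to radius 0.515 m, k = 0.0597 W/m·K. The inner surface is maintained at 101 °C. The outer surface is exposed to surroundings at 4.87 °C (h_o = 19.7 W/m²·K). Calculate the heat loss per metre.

Resistance network (inner→outer):
  R'_titanium = ln(0.174/0.137)/(2πk) = 0.2391/(2π·18.7) = 0.002035 m·K/W
  R'_phenolic foam = ln(0.338/0.174)/(2πk) = 0.6640/(2π·0.0227) = 4.655 m·K/W
  R'_cellular glass = ln(0.515/0.338)/(2πk) = 0.4211/(2π·0.0597) = 1.123 m·K/W
  R'_conv,out = 1/(2πr h) = 1/(2π·0.515·19.7) = 0.01569 m·K/W
ΣR = 0.002035 + 4.655 + 1.123 + 0.01569 = 5.796 m·K/W
Q' = ΔT/ΣR = (101 °C − 4.87 °C)/5.796 = 16.6 W/m

Q' = 16.6 W/m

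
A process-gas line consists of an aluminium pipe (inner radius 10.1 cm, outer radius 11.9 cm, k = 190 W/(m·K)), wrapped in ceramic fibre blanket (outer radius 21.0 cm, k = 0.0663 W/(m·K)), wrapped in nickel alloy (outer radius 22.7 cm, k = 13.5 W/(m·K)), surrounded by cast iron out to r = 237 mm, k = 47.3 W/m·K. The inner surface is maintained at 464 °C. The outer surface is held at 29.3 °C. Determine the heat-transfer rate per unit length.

Series thermal resistances, inner to outer:
  R'_aluminium = ln(0.119/0.101)/(2πk) = 0.1640/(2π·190) = 1.374×10^-4 m·K/W
  R'_ceramic fibre blanket = ln(0.210/0.119)/(2πk) = 0.5680/(2π·0.0663) = 1.363 m·K/W
  R'_nickel alloy = ln(0.227/0.210)/(2πk) = 0.07784/(2π·13.5) = 9.177×10^-4 m·K/W
  R'_cast iron = ln(0.237/0.227)/(2πk) = 0.04311/(2π·47.3) = 1.451×10^-4 m·K/W
ΣR = 1.374×10^-4 + 1.363 + 9.177×10^-4 + 1.451×10^-4 = 1.364 m·K/W
Q' = ΔT/ΣR = (464 °C − 29.3 °C)/1.364 = 319 W/m

Q' = 319 W/m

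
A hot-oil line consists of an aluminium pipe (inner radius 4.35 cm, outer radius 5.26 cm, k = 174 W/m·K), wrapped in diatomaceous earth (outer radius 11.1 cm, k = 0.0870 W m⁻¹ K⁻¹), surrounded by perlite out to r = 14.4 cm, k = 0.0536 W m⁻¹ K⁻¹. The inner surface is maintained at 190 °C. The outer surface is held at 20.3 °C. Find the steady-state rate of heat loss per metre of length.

Series thermal resistances, inner to outer:
  R'_aluminium = ln(0.0526/0.0435)/(2πk) = 0.1900/(2π·174) = 1.737×10^-4 m·K/W
  R'_diatomaceous earth = ln(0.111/0.0526)/(2πk) = 0.7468/(2π·0.0870) = 1.366 m·K/W
  R'_perlite = ln(0.144/0.111)/(2πk) = 0.2603/(2π·0.0536) = 0.7729 m·K/W
ΣR = 1.737×10^-4 + 1.366 + 0.7729 = 2.139 m·K/W
Q' = ΔT/ΣR = (190 °C − 20.3 °C)/2.139 = 79.3 W/m

Q' = 79.3 W/m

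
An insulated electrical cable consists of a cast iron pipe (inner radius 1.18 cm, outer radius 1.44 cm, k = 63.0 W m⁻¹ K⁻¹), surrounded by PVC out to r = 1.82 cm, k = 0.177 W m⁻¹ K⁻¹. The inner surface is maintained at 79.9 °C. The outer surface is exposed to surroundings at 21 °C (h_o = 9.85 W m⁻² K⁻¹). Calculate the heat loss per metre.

Series thermal resistances, inner to outer:
  R'_cast iron = ln(0.0144/0.0118)/(2πk) = 0.1991/(2π·63.0) = 5.031×10^-4 m·K/W
  R'_PVC = ln(0.0182/0.0144)/(2πk) = 0.2342/(2π·0.177) = 0.2106 m·K/W
  R'_conv,out = 1/(2πr h) = 1/(2π·0.0182·9.85) = 0.8878 m·K/W
ΣR = 5.031×10^-4 + 0.2106 + 0.8878 = 1.099 m·K/W
Q' = ΔT/ΣR = (79.9 °C − 21 °C)/1.099 = 53.6 W/m

Q' = 53.6 W/m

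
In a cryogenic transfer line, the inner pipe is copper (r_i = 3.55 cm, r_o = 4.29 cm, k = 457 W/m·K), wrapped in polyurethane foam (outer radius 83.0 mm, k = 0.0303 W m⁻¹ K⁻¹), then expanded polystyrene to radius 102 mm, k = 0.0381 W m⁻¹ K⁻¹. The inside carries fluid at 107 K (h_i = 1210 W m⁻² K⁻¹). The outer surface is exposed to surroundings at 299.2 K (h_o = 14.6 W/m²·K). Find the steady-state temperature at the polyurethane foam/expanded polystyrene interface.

T = 257.3 K

Treat each layer as a resistance in series:
  R'_conv,in = 1/(2πr h) = 1/(2π·0.0355·1210) = 0.003705 m·K/W
  R'_copper = ln(0.0429/0.0355)/(2πk) = 0.1893/(2π·457) = 6.594×10^-5 m·K/W
  R'_polyurethane foam = ln(0.0830/0.0429)/(2πk) = 0.6600/(2π·0.0303) = 3.467 m·K/W
  R'_expanded polystyrene = ln(0.102/0.0830)/(2πk) = 0.2061/(2π·0.0381) = 0.8611 m·K/W
  R'_conv,out = 1/(2πr h) = 1/(2π·0.102·14.6) = 0.1069 m·K/W
ΣR = 0.003705 + 6.594×10^-5 + 3.467 + 0.8611 + 0.1069 = 4.439 m·K/W
Q' = ΔT/ΣR = (107 K − 299.2 K)/4.439 = -43.30 W/m
From the inner boundary to the polyurethane foam/expanded polystyrene interface, ΣR_partial = 3.471 m·K/W.
T_interface = T_in − Q'·ΣR_partial = 107 K − (-43.30)(3.471) = 257.3 K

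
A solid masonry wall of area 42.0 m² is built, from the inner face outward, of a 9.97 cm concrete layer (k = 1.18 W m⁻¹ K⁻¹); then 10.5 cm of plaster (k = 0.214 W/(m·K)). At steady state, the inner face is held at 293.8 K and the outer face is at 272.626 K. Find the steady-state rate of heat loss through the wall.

Series thermal resistances, inner to outer:
  R_concrete = L/(kA) = 0.0997/(1.18·42.0) = 0.002012 K/W
  R_plaster = L/(kA) = 0.105/(0.214·42.0) = 0.01168 K/W
ΣR = 0.002012 + 0.01168 = 0.01369 K/W
Q = ΔT/ΣR = (293.8 K − 272.626 K)/0.01369 = 1550 W

Q = 1550 W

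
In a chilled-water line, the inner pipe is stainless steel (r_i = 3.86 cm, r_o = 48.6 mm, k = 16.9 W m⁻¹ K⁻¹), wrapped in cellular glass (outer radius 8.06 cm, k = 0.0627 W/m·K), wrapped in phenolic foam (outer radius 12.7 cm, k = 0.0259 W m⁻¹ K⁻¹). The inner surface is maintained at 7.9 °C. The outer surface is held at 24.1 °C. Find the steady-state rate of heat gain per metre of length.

Q' = 3.97 W/m

Treat each layer as a resistance in series:
  R'_stainless steel = ln(0.0486/0.0386)/(2πk) = 0.2304/(2π·16.9) = 0.002170 m·K/W
  R'_cellular glass = ln(0.0806/0.0486)/(2πk) = 0.5059/(2π·0.0627) = 1.284 m·K/W
  R'_phenolic foam = ln(0.127/0.0806)/(2πk) = 0.4547/(2π·0.0259) = 2.794 m·K/W
ΣR = 0.002170 + 1.284 + 2.794 = 4.080 m·K/W
Q' = ΔT/ΣR = (7.9 °C − 24.1 °C)/4.080 = -3.97 W/m
(Negative Q' ⇒ heat flows inward; heat gain = 3.97 W/m.)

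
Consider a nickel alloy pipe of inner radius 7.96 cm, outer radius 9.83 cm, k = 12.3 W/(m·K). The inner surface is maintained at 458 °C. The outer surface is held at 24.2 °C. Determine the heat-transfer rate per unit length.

Q' = 159 kW/m

Q' = 2πk·ΔT/ln(r₂/r₁) = 2π × 12.3 × 433.8 / ln(0.0983/0.0796) = 1.59×10^5 W/m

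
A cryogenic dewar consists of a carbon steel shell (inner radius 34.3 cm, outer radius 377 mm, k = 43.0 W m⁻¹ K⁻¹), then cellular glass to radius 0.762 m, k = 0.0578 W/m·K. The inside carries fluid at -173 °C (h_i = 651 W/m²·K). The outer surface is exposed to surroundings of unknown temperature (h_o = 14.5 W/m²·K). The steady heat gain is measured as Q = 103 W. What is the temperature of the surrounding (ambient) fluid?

T_out = 18.2 °C

Sum the resistances:
  R_conv,in = 1/(4πr²h) = 1/(4π·0.343²·651) = 0.001039 K/W
  R_carbon steel = (1/0.343 − 1/0.377)/(4πk) = 0.2629/(4π·43.0) = 4.866×10^-4 K/W
  R_cellular glass = (1/0.377 − 1/0.762)/(4πk) = 1.340/(4π·0.0578) = 1.845 K/W
  R_conv,out = 1/(4πr²h) = 1/(4π·0.762²·14.5) = 0.009452 K/W
ΣR = 1.856 K/W
ΔT = Q·ΣR = 103 × 1.856 = 191.2 K
Heat flows inward, so T_out = T_in + ΔT = -173 + 191.2 = 18.2 °C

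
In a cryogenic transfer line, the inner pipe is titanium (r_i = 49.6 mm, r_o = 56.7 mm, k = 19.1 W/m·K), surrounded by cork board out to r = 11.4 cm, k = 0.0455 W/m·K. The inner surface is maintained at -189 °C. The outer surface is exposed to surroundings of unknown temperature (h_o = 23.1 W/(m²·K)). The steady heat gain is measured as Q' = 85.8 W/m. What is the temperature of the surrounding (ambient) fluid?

Sum the resistances:
  R'_titanium = ln(0.0567/0.0496)/(2πk) = 0.1338/(2π·19.1) = 0.001115 m·K/W
  R'_cork board = ln(0.114/0.0567)/(2πk) = 0.6984/(2π·0.0455) = 2.443 m·K/W
  R'_conv,out = 1/(2πr h) = 1/(2π·0.114·23.1) = 0.06044 m·K/W
ΣR = 2.505 m·K/W
ΔT = Q'·ΣR = 85.8 × 2.505 = 214.9 K
Heat flows inward, so T_out = T_in + ΔT = -189 + 214.9 = 25.9 °C

T_out = 25.9 °C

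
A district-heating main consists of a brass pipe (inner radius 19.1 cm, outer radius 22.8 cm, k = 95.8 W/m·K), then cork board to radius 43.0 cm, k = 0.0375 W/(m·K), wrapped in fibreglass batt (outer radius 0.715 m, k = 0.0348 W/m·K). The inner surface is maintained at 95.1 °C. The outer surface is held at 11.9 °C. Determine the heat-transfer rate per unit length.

Resistance network (inner→outer):
  R'_brass = ln(0.228/0.191)/(2πk) = 0.1771/(2π·95.8) = 2.942×10^-4 m·K/W
  R'_cork board = ln(0.430/0.228)/(2πk) = 0.6344/(2π·0.0375) = 2.693 m·K/W
  R'_fibreglass batt = ln(0.715/0.430)/(2πk) = 0.5085/(2π·0.0348) = 2.326 m·K/W
ΣR = 2.942×10^-4 + 2.693 + 2.326 = 5.019 m·K/W
Q' = ΔT/ΣR = (95.1 °C − 11.9 °C)/5.019 = 16.6 W/m

Q' = 16.6 W/m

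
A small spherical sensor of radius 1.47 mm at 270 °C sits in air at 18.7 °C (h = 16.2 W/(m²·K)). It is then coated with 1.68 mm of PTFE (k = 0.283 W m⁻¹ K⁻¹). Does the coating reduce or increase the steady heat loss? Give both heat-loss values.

increases: 0.111 → 0.421 W

Critical radius for a sphere: r_cr = 2k/h = 0.0349 m = 3.49 cm.
Outer radius after coating: r₂ = 0.00147 + 0.00168 = 0.00315 m.
Since r₁ < r_cr and r₂ ≤ r_cr, the coating moves toward the maximum at r_cr — heat loss rises.
Bare: R = 1/(4πr₁²h) = 2273 K/W; Q = 251.3/2273 = 0.111 W.
Coated: R = R_cond + R_conv = 597.1 K/W; Q = 251.3/597.1 = 0.421 W.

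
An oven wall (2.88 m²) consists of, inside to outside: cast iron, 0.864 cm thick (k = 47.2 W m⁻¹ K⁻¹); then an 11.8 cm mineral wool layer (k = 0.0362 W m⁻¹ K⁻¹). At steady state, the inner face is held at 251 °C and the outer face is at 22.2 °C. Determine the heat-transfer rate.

Series thermal resistances, inner to outer:
  R_cast iron = L/(kA) = 0.00864/(47.2·2.88) = 6.356×10^-5 K/W
  R_mineral wool = L/(kA) = 0.118/(0.0362·2.88) = 1.132 K/W
ΣR = 6.356×10^-5 + 1.132 = 1.132 K/W
Q = ΔT/ΣR = (251 °C − 22.2 °C)/1.132 = 202 W

Q = 202 W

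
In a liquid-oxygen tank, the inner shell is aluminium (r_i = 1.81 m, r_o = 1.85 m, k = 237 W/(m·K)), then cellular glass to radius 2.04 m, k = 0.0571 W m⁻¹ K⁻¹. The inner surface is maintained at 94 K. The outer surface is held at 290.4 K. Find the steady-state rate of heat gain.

Q = 2.80 kW

Series thermal resistances, inner to outer:
  R_aluminium = (1/1.81 − 1/1.85)/(4πk) = 0.01195/(4π·237) = 4.011×10^-6 K/W
  R_cellular glass = (1/1.85 − 1/2.04)/(4πk) = 0.05034/(4π·0.0571) = 0.07016 K/W
ΣR = 4.011×10^-6 + 0.07016 = 0.07016 K/W
Q = ΔT/ΣR = (94 K − 290.4 K)/0.07016 = -2800 W
(Negative Q ⇒ heat flows inward; heat gain = 2800 W.)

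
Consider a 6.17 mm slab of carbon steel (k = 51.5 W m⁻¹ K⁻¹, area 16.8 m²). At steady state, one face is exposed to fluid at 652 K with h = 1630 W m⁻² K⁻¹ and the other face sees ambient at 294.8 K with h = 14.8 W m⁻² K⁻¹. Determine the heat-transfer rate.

Q = 87.9 kW

Series thermal resistances, inner to outer:
  R_conv,in = 1/(hA) = 1/(1630·16.8) = 3.652×10^-5 K/W
  R_carbon steel = L/(kA) = 0.00617/(51.5·16.8) = 7.131×10^-6 K/W
  R_conv,out = 1/(hA) = 1/(14.8·16.8) = 0.004022 K/W
ΣR = 3.652×10^-5 + 7.131×10^-6 + 0.004022 = 0.004066 K/W
Q = ΔT/ΣR = (652 K − 294.8 K)/0.004066 = 87900 W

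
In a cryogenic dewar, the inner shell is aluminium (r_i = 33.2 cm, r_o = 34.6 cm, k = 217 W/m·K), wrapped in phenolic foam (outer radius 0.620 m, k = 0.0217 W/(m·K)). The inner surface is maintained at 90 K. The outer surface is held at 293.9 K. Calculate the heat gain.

Treat each layer as a resistance in series:
  R_aluminium = (1/0.332 − 1/0.346)/(4πk) = 0.1219/(4π·217) = 4.469×10^-5 K/W
  R_phenolic foam = (1/0.346 − 1/0.620)/(4πk) = 1.277/(4π·0.0217) = 4.684 K/W
ΣR = 4.469×10^-5 + 4.684 = 4.684 K/W
Q = ΔT/ΣR = (90 K − 293.9 K)/4.684 = -43.5 W
(Negative Q ⇒ heat flows inward; heat gain = 43.5 W.)

Q = 43.5 W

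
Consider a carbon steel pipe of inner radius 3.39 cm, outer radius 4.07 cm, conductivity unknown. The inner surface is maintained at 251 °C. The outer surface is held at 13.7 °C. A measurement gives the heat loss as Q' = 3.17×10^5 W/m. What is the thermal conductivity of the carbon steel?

k = 38.9 W/m·K

ΣR = ΔT/Q' = |251 − 13.7|/3.17×10^5 = 7.486×10^-4 m·K/W
ln(r₂/r₁)/(2πk) = 7.486×10^-4 ⇒ k = 0.1828/(2π·7.486×10^-4) = 38.9 W/m·K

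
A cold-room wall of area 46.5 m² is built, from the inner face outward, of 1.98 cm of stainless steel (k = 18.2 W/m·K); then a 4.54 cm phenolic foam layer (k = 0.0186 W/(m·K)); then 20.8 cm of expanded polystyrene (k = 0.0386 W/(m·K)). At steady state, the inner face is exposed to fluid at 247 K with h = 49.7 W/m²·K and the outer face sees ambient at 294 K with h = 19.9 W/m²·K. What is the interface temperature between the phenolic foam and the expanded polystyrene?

Treat each layer as a resistance in series:
  R_conv,in = 1/(hA) = 1/(49.7·46.5) = 4.327×10^-4 K/W
  R_stainless steel = L/(kA) = 0.0198/(18.2·46.5) = 2.340×10^-5 K/W
  R_phenolic foam = L/(kA) = 0.0454/(0.0186·46.5) = 0.05249 K/W
  R_expanded polystyrene = L/(kA) = 0.208/(0.0386·46.5) = 0.1159 K/W
  R_conv,out = 1/(hA) = 1/(19.9·46.5) = 0.001081 K/W
ΣR = 4.327×10^-4 + 2.340×10^-5 + 0.05249 + 0.1159 + 0.001081 = 0.1699 K/W
Q = ΔT/ΣR = (247 K − 294 K)/0.1699 = -276.6 W
From the inner boundary to the phenolic foam/expanded polystyrene interface, ΣR_partial = 0.05295 K/W.
T_interface = T_in − Q·ΣR_partial = 247 K − (-276.6)(0.05295) = 261.6 K

T = 261.6 K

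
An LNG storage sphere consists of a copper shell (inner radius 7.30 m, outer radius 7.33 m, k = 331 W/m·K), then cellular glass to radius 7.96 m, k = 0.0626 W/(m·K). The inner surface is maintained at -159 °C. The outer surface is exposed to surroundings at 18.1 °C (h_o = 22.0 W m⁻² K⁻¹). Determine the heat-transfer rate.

Q = 12.8 kW

Treat each layer as a resistance in series:
  R_copper = (1/7.30 − 1/7.33)/(4πk) = 5.607×10^-4/(4π·331) = 1.348×10^-7 K/W
  R_cellular glass = (1/7.33 − 1/7.96)/(4πk) = 0.01080/(4π·0.0626) = 0.01373 K/W
  R_conv,out = 1/(4πr²h) = 1/(4π·7.96²·22.0) = 5.709×10^-5 K/W
ΣR = 1.348×10^-7 + 0.01373 + 5.709×10^-5 = 0.01379 K/W
Q = ΔT/ΣR = (-159 °C − 18.1 °C)/0.01379 = -12800 W
(Negative Q ⇒ heat flows inward; heat gain = 12800 W.)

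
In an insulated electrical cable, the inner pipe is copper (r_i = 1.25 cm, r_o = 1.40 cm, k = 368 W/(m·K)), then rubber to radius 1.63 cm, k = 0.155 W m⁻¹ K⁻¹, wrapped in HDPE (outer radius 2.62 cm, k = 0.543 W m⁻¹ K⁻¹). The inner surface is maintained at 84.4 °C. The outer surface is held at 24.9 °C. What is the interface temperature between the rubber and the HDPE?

T = 52.9 °C

Treat each layer as a resistance in series:
  R'_copper = ln(0.0140/0.0125)/(2πk) = 0.1133/(2π·368) = 4.901×10^-5 m·K/W
  R'_rubber = ln(0.0163/0.0140)/(2πk) = 0.1521/(2π·0.155) = 0.1562 m·K/W
  R'_HDPE = ln(0.0262/0.0163)/(2πk) = 0.4746/(2π·0.543) = 0.1391 m·K/W
ΣR = 4.901×10^-5 + 0.1562 + 0.1391 = 0.2953 m·K/W
Q' = ΔT/ΣR = (84.4 °C − 24.9 °C)/0.2953 = 201.5 W/m
From the inner boundary to the rubber/HDPE interface, ΣR_partial = 0.1562 m·K/W.
T_interface = T_in − Q'·ΣR_partial = 84.4 °C − (201.5)(0.1562) = 52.9 °C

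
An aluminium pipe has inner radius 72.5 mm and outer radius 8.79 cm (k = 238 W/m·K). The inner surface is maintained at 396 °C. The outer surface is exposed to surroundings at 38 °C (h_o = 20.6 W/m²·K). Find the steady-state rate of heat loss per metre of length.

Q' = 4070 W/m

Series thermal resistances, inner to outer:
  R'_aluminium = ln(0.0879/0.0725)/(2πk) = 0.1926/(2π·238) = 1.288×10^-4 m·K/W
  R'_conv,out = 1/(2πr h) = 1/(2π·0.0879·20.6) = 0.08789 m·K/W
ΣR = 1.288×10^-4 + 0.08789 = 0.08802 m·K/W
Q' = ΔT/ΣR = (396 °C − 38 °C)/0.08802 = 4070 W/m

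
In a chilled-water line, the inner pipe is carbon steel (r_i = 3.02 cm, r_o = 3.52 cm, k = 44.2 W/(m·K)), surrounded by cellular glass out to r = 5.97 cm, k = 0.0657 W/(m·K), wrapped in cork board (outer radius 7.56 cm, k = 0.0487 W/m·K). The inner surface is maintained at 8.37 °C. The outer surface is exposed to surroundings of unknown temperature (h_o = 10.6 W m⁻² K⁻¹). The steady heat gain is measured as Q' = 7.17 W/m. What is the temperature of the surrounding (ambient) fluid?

T_out = 24.5 °C

Sum the resistances:
  R'_carbon steel = ln(0.0352/0.0302)/(2πk) = 0.1532/(2π·44.2) = 5.517×10^-4 m·K/W
  R'_cellular glass = ln(0.0597/0.0352)/(2πk) = 0.5283/(2π·0.0657) = 1.280 m·K/W
  R'_cork board = ln(0.0756/0.0597)/(2πk) = 0.2361/(2π·0.0487) = 0.7717 m·K/W
  R'_conv,out = 1/(2πr h) = 1/(2π·0.0756·10.6) = 0.1986 m·K/W
ΣR = 2.251 m·K/W
ΔT = Q'·ΣR = 7.17 × 2.251 = 16.14 K
Heat flows inward, so T_out = T_in + ΔT = 8.37 + 16.14 = 24.5 °C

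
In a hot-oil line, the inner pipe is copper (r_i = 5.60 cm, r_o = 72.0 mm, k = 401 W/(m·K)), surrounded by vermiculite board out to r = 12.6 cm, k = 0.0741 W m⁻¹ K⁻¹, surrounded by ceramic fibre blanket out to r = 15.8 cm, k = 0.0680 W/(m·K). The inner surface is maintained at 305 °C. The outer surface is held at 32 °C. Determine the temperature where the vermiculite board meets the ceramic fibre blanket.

T = 116 °C

Resistance network (inner→outer):
  R'_copper = ln(0.0720/0.0560)/(2πk) = 0.2513/(2π·401) = 9.975×10^-5 m·K/W
  R'_vermiculite board = ln(0.126/0.0720)/(2πk) = 0.5596/(2π·0.0741) = 1.202 m·K/W
  R'_ceramic fibre blanket = ln(0.158/0.126)/(2πk) = 0.2263/(2π·0.0680) = 0.5297 m·K/W
ΣR = 9.975×10^-5 + 1.202 + 0.5297 = 1.732 m·K/W
Q' = ΔT/ΣR = (305 °C − 32 °C)/1.732 = 157.6 W/m
From the inner boundary to the vermiculite board/ceramic fibre blanket interface, ΣR_partial = 1.202 m·K/W.
T_interface = T_in − Q'·ΣR_partial = 305 °C − (157.6)(1.202) = 116 °C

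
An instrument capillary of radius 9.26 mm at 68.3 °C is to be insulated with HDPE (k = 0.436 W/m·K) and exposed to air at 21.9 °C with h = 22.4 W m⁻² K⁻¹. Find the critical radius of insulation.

r_cr = 1.95 cm

For a cylinder, r_cr = k_ins/h = 0.436/22.4 = 0.0195 m = 1.95 cm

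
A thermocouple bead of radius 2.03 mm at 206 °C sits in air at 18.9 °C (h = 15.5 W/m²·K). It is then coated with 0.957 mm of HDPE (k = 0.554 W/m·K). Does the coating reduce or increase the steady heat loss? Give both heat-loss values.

Critical radius for a sphere: r_cr = 2k/h = 0.0715 m = 7.15 cm.
Outer radius after coating: r₂ = 0.00203 + 9.57×10^-4 = 0.002987 m.
Since r₁ < r_cr and r₂ ≤ r_cr, the coating moves toward the maximum at r_cr — heat loss rises.
Bare: R = 1/(4πr₁²h) = 1246 K/W; Q = 187.1/1246 = 0.150 W.
Coated: R = R_cond + R_conv = 598.1 K/W; Q = 187.1/598.1 = 0.313 W.

increases: 0.150 → 0.313 W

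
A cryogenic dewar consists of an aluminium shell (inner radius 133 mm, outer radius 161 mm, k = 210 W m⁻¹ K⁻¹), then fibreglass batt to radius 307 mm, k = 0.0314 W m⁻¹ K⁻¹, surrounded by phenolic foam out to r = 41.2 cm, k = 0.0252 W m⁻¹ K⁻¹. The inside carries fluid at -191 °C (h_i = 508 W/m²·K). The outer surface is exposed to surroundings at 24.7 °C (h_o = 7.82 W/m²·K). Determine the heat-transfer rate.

Q = 21.2 W

Treat each layer as a resistance in series:
  R_conv,in = 1/(4πr²h) = 1/(4π·0.133²·508) = 0.008856 K/W
  R_aluminium = (1/0.133 − 1/0.161)/(4πk) = 1.308/(4π·210) = 4.955×10^-4 K/W
  R_fibreglass batt = (1/0.161 − 1/0.307)/(4πk) = 2.954/(4π·0.0314) = 7.486 K/W
  R_phenolic foam = (1/0.307 − 1/0.412)/(4πk) = 0.8301/(4π·0.0252) = 2.621 K/W
  R_conv,out = 1/(4πr²h) = 1/(4π·0.412²·7.82) = 0.05995 K/W
ΣR = 0.008856 + 4.955×10^-4 + 7.486 + 2.621 + 0.05995 = 10.18 K/W
Q = ΔT/ΣR = (-191 °C − 24.7 °C)/10.18 = -21.2 W
(Negative Q ⇒ heat flows inward; heat gain = 21.2 W.)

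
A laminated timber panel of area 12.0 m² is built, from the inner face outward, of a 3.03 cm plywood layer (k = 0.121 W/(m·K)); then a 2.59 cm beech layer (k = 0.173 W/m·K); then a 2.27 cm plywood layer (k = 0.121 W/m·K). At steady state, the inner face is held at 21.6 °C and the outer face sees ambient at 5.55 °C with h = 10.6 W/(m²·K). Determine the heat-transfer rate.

Q = 282 W

Resistance network (inner→outer):
  R_plywood = L/(kA) = 0.0303/(0.121·12.0) = 0.02087 K/W
  R_beech = L/(kA) = 0.0259/(0.173·12.0) = 0.01248 K/W
  R_plywood = L/(kA) = 0.0227/(0.121·12.0) = 0.01563 K/W
  R_conv,out = 1/(hA) = 1/(10.6·12.0) = 0.007862 K/W
ΣR = 0.02087 + 0.01248 + 0.01563 + 0.007862 = 0.05684 K/W
Q = ΔT/ΣR = (21.6 °C − 5.55 °C)/0.05684 = 282 W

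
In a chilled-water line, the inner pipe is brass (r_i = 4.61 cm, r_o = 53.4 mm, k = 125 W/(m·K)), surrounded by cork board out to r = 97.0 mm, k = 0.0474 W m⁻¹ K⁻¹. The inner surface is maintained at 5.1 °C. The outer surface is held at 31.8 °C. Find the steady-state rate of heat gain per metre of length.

Series thermal resistances, inner to outer:
  R'_brass = ln(0.0534/0.0461)/(2πk) = 0.1470/(2π·125) = 1.872×10^-4 m·K/W
  R'_cork board = ln(0.0970/0.0534)/(2πk) = 0.5969/(2π·0.0474) = 2.004 m·K/W
ΣR = 1.872×10^-4 + 2.004 = 2.004 m·K/W
Q' = ΔT/ΣR = (5.1 °C − 31.8 °C)/2.004 = -13.3 W/m
(Negative Q' ⇒ heat flows inward; heat gain = 13.3 W/m.)

Q' = 13.3 W/m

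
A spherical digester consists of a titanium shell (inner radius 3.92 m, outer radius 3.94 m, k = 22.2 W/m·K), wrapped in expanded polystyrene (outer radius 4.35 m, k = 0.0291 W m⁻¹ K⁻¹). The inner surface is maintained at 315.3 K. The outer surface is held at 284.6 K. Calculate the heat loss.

Resistance network (inner→outer):
  R_titanium = (1/3.92 − 1/3.94)/(4πk) = 0.001295/(4π·22.2) = 4.642×10^-6 K/W
  R_expanded polystyrene = (1/3.94 − 1/4.35)/(4πk) = 0.02392/(4π·0.0291) = 0.06542 K/W
ΣR = 4.642×10^-6 + 0.06542 = 0.06542 K/W
Q = ΔT/ΣR = (315.3 K − 284.6 K)/0.06542 = 469 W

Q = 469 W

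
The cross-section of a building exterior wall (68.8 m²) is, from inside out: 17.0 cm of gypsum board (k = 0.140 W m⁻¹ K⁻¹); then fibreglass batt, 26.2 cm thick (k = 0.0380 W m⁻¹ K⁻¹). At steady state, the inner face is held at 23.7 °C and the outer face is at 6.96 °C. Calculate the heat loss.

Resistance network (inner→outer):
  R_gypsum board = L/(kA) = 0.170/(0.140·68.8) = 0.01765 K/W
  R_fibreglass batt = L/(kA) = 0.262/(0.0380·68.8) = 0.1002 K/W
ΣR = 0.01765 + 0.1002 = 0.1178 K/W
Q = ΔT/ΣR = (23.7 °C − 6.96 °C)/0.1178 = 142 W

Q = 142 W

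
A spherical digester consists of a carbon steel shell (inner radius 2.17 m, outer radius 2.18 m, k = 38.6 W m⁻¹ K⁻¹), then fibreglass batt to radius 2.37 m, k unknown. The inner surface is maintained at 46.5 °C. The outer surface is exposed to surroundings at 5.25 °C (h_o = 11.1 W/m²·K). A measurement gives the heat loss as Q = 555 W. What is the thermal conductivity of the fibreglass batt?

k = 0.0401 W/m·K

ΣR = ΔT/Q = |46.5 − 5.25|/555 = 0.07432 K/W
Known resistances:
  R_carbon steel = (1/2.17 − 1/2.18)/(4πk) = 0.002114/(4π·38.6) = 4.358×10^-6 K/W
  R_conv,out = 1/(4πr²h) = 1/(4π·2.37²·11.1) = 0.001276 K/W
R_fibreglass batt = ΣR − ΣR_known = 0.07432 − 0.001280 = 0.07304 K/W
(1/r₁−1/r₂)/(4πk) = 0.07304 ⇒ k = 0.03677/(4π·0.07304) = 0.0401 W/m·K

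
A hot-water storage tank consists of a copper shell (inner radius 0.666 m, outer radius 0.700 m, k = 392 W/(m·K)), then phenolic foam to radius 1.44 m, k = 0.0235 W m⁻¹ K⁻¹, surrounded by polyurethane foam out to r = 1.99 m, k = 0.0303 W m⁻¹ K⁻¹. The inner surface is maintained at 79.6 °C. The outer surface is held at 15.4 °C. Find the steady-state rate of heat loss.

Series thermal resistances, inner to outer:
  R_copper = (1/0.666 − 1/0.700)/(4πk) = 0.07293/(4π·392) = 1.481×10^-5 K/W
  R_phenolic foam = (1/0.700 − 1/1.44)/(4πk) = 0.7341/(4π·0.0235) = 2.486 K/W
  R_polyurethane foam = (1/1.44 − 1/1.99)/(4πk) = 0.1919/(4π·0.0303) = 0.5041 K/W
ΣR = 1.481×10^-5 + 2.486 + 0.5041 = 2.990 K/W
Q = ΔT/ΣR = (79.6 °C − 15.4 °C)/2.990 = 21.5 W

Q = 21.5 W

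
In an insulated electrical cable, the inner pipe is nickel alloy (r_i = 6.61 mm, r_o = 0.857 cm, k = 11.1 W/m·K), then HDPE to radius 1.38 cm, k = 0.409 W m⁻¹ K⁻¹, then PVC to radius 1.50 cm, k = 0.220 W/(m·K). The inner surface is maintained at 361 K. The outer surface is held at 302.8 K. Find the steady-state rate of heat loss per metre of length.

Treat each layer as a resistance in series:
  R'_nickel alloy = ln(0.00857/0.00661)/(2πk) = 0.2597/(2π·11.1) = 0.003723 m·K/W
  R'_HDPE = ln(0.0138/0.00857)/(2πk) = 0.4764/(2π·0.409) = 0.1854 m·K/W
  R'_PVC = ln(0.0150/0.0138)/(2πk) = 0.08338/(2π·0.220) = 0.06032 m·K/W
ΣR = 0.003723 + 0.1854 + 0.06032 = 0.2494 m·K/W
Q' = ΔT/ΣR = (361 K − 302.8 K)/0.2494 = 233 W/m

Q' = 233 W/m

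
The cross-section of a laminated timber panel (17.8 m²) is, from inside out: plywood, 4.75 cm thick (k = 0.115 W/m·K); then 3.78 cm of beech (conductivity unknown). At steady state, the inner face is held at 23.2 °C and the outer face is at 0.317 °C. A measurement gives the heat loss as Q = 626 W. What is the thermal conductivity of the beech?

ΣR = ΔT/Q = |23.2 − 0.317|/626 = 0.03655 K/W
Known resistances:
  R_plywood = L/(kA) = 0.0475/(0.115·17.8) = 0.02320 K/W
R_beech = ΣR − ΣR_known = 0.03655 − 0.02320 = 0.01335 K/W
L/(kA) = 0.01335 ⇒ k = 0.0378/(0.01335·17.8) = 0.159 W/m·K

k = 0.159 W/m·K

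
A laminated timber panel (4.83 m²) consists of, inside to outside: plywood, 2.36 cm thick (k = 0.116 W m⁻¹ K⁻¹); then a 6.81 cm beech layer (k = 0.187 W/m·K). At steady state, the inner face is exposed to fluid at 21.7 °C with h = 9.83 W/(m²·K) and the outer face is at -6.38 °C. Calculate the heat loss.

Treat each layer as a resistance in series:
  R_conv,in = 1/(hA) = 1/(9.83·4.83) = 0.02106 K/W
  R_plywood = L/(kA) = 0.0236/(0.116·4.83) = 0.04212 K/W
  R_beech = L/(kA) = 0.0681/(0.187·4.83) = 0.07540 K/W
ΣR = 0.02106 + 0.04212 + 0.07540 = 0.1386 K/W
Q = ΔT/ΣR = (21.7 °C − -6.38 °C)/0.1386 = 203 W

Q = 203 W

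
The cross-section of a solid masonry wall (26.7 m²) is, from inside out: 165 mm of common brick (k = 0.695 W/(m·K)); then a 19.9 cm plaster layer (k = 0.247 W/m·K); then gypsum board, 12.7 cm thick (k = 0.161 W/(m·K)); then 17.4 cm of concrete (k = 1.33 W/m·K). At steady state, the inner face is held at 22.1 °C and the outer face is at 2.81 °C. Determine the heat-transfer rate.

Treat each layer as a resistance in series:
  R_common brick = L/(kA) = 0.165/(0.695·26.7) = 0.008892 K/W
  R_plaster = L/(kA) = 0.199/(0.247·26.7) = 0.03017 K/W
  R_gypsum board = L/(kA) = 0.127/(0.161·26.7) = 0.02954 K/W
  R_concrete = L/(kA) = 0.174/(1.33·26.7) = 0.004900 K/W
ΣR = 0.008892 + 0.03017 + 0.02954 + 0.004900 = 0.07350 K/W
Q = ΔT/ΣR = (22.1 °C − 2.81 °C)/0.07350 = 262 W

Q = 262 W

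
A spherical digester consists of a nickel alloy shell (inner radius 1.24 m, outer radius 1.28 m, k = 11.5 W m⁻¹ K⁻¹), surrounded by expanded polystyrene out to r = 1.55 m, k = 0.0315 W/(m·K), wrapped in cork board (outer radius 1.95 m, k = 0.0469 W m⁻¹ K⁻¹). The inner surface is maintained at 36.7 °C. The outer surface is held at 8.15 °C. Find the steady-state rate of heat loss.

Resistance network (inner→outer):
  R_nickel alloy = (1/1.24 − 1/1.28)/(4πk) = 0.02520/(4π·11.5) = 1.744×10^-4 K/W
  R_expanded polystyrene = (1/1.28 − 1/1.55)/(4πk) = 0.1361/(4π·0.0315) = 0.3438 K/W
  R_cork board = (1/1.55 − 1/1.95)/(4πk) = 0.1323/(4π·0.0469) = 0.2245 K/W
ΣR = 1.744×10^-4 + 0.3438 + 0.2245 = 0.5685 K/W
Q = ΔT/ΣR = (36.7 °C − 8.15 °C)/0.5685 = 50.2 W

Q = 50.2 W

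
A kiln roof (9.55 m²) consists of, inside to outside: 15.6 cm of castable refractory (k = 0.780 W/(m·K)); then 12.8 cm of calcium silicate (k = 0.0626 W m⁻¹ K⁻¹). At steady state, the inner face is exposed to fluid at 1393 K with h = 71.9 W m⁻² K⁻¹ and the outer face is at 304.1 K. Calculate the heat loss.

Q = 4600 W

Treat each layer as a resistance in series:
  R_conv,in = 1/(hA) = 1/(71.9·9.55) = 0.001456 K/W
  R_castable refractory = L/(kA) = 0.156/(0.780·9.55) = 0.02094 K/W
  R_calcium silicate = L/(kA) = 0.128/(0.0626·9.55) = 0.2141 K/W
ΣR = 0.001456 + 0.02094 + 0.2141 = 0.2365 K/W
Q = ΔT/ΣR = (1393 K − 304.1 K)/0.2365 = 4600 W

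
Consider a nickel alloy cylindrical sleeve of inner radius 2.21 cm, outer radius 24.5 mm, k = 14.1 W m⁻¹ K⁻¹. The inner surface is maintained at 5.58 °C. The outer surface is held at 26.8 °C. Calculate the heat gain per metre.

Q' = 18200 W/m

Q' = 2πk·ΔT/ln(r₂/r₁) = 2π × 14.1 × 21.22 / ln(0.0245/0.0221) = 18200 W/m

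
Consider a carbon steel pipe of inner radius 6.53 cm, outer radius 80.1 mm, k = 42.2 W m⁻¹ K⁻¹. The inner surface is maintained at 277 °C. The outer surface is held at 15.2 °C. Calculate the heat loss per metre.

Q' = 2πk·ΔT/ln(r₂/r₁) = 2π × 42.2 × 261.8 / ln(0.0801/0.0653) = 3.40×10^5 W/m

Q' = 3.40×10^5 W/m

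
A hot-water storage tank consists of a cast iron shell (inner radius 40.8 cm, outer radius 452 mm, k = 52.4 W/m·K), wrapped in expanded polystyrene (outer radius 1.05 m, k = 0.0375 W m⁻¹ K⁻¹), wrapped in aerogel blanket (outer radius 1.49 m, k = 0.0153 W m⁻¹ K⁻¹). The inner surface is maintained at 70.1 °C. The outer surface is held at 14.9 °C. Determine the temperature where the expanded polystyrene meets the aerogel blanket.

Resistance network (inner→outer):
  R_cast iron = (1/0.408 − 1/0.452)/(4πk) = 0.2386/(4π·52.4) = 3.623×10^-4 K/W
  R_expanded polystyrene = (1/0.452 − 1/1.05)/(4πk) = 1.260/(4π·0.0375) = 2.674 K/W
  R_aerogel blanket = (1/1.05 − 1/1.49)/(4πk) = 0.2812/(4π·0.0153) = 1.463 K/W
ΣR = 3.623×10^-4 + 2.674 + 1.463 = 4.137 K/W
Q = ΔT/ΣR = (70.1 °C − 14.9 °C)/4.137 = 13.34 W
From the inner boundary to the expanded polystyrene/aerogel blanket interface, ΣR_partial = 2.674 K/W.
T_interface = T_in − Q·ΣR_partial = 70.1 °C − (13.34)(2.674) = 34.4 °C

T = 34.4 °C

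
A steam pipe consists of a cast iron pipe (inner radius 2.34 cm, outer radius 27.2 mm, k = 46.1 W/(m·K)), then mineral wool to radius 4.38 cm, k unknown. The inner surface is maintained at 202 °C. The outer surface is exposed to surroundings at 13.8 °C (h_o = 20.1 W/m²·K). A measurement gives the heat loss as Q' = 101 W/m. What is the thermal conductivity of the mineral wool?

ΣR = ΔT/Q' = |202 − 13.8|/101 = 1.863 m·K/W
Known resistances:
  R'_cast iron = ln(0.0272/0.0234)/(2πk) = 0.1505/(2π·46.1) = 5.195×10^-4 m·K/W
  R'_conv,out = 1/(2πr h) = 1/(2π·0.0438·20.1) = 0.1808 m·K/W
R_mineral wool = ΣR − ΣR_known = 1.863 − 0.1813 = 1.682 m·K/W
ln(r₂/r₁)/(2πk) = 1.682 ⇒ k = 0.4764/(2π·1.682) = 0.0451 W/m·K

k = 0.0451 W/m·K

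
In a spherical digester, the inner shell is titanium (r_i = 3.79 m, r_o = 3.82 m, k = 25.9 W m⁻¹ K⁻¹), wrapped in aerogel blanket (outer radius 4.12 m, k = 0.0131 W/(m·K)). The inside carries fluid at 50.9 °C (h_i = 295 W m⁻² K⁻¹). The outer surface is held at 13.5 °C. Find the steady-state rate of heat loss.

Q = 323 W

Treat each layer as a resistance in series:
  R_conv,in = 1/(4πr²h) = 1/(4π·3.79²·295) = 1.878×10^-5 K/W
  R_titanium = (1/3.79 − 1/3.82)/(4πk) = 0.002072/(4π·25.9) = 6.367×10^-6 K/W
  R_aerogel blanket = (1/3.82 − 1/4.12)/(4πk) = 0.01906/(4π·0.0131) = 0.1158 K/W
ΣR = 1.878×10^-5 + 6.367×10^-6 + 0.1158 = 0.1158 K/W
Q = ΔT/ΣR = (50.9 °C − 13.5 °C)/0.1158 = 323 W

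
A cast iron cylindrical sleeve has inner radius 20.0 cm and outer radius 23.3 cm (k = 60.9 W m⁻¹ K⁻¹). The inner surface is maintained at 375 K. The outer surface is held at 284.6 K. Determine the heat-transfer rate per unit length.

Q' = 2.26×10^5 W/m

Q' = 2πk·ΔT/ln(r₂/r₁) = 2π × 60.9 × 90.4 / ln(0.233/0.200) = 2.26×10^5 W/m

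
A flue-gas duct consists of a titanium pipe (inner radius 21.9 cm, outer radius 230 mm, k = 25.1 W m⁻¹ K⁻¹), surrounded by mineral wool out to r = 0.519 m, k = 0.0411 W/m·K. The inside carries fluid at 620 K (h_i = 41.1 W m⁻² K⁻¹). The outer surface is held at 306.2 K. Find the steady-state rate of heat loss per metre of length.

Treat each layer as a resistance in series:
  R'_conv,in = 1/(2πr h) = 1/(2π·0.219·41.1) = 0.01768 m·K/W
  R'_titanium = ln(0.230/0.219)/(2πk) = 0.04901/(2π·25.1) = 3.107×10^-4 m·K/W
  R'_mineral wool = ln(0.519/0.230)/(2πk) = 0.8138/(2π·0.0411) = 3.151 m·K/W
ΣR = 0.01768 + 3.107×10^-4 + 3.151 = 3.169 m·K/W
Q' = ΔT/ΣR = (620 K − 306.2 K)/3.169 = 99.0 W/m

Q' = 99.0 W/m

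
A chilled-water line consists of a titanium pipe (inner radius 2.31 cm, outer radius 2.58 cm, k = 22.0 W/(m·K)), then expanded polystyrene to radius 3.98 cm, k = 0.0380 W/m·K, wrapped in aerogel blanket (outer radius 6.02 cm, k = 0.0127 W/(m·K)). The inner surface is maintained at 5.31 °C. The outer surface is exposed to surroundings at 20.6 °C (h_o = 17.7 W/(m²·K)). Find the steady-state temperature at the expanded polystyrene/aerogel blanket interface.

T = 9.19 °C

Treat each layer as a resistance in series:
  R'_titanium = ln(0.0258/0.0231)/(2πk) = 0.1105/(2π·22.0) = 7.997×10^-4 m·K/W
  R'_expanded polystyrene = ln(0.0398/0.0258)/(2πk) = 0.4335/(2π·0.0380) = 1.816 m·K/W
  R'_aerogel blanket = ln(0.0602/0.0398)/(2πk) = 0.4138/(2π·0.0127) = 5.186 m·K/W
  R'_conv,out = 1/(2πr h) = 1/(2π·0.0602·17.7) = 0.1494 m·K/W
ΣR = 7.997×10^-4 + 1.816 + 5.186 + 0.1494 = 7.152 m·K/W
Q' = ΔT/ΣR = (5.31 °C − 20.6 °C)/7.152 = -2.138 W/m
From the inner boundary to the expanded polystyrene/aerogel blanket interface, ΣR_partial = 1.817 m·K/W.
T_interface = T_in − Q'·ΣR_partial = 5.31 °C − (-2.138)(1.817) = 9.19 °C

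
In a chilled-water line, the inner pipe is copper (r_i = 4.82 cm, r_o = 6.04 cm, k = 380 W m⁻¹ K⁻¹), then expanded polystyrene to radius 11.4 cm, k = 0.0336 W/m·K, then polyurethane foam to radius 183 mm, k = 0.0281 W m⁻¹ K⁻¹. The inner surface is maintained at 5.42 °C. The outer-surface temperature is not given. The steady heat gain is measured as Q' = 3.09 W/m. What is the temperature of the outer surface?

Sum the resistances:
  R'_copper = ln(0.0604/0.0482)/(2πk) = 0.2256/(2π·380) = 9.450×10^-5 m·K/W
  R'_expanded polystyrene = ln(0.114/0.0604)/(2πk) = 0.6352/(2π·0.0336) = 3.009 m·K/W
  R'_polyurethane foam = ln(0.183/0.114)/(2πk) = 0.4733/(2π·0.0281) = 2.681 m·K/W
ΣR = 5.690 m·K/W
ΔT = Q'·ΣR = 3.09 × 5.690 = 17.58 K
Heat flows inward, so T_out = T_in + ΔT = 5.42 + 17.58 = 23.0 °C

T_out = 23.0 °C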